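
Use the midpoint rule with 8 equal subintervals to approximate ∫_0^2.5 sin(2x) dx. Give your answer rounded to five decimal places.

Δx = (2.5 − 0)/8 = 0.3125.
Midpoints: 0.15625, 0.46875, 0.78125, 1.09375, 1.40625, 1.71875, 2.03125, 2.34375.
f(0.15625) ≈ 0.30744, f(0.46875) ≈ 0.80608, f(0.78125) ≈ 0.99997, f(1.09375) ≈ 0.81579, f(1.40625) ≈ 0.32318, f(1.71875) ≈ -0.29161, f(2.03125) ≈ -0.79615, f(2.34375) ≈ -0.99969.
Sum = Δx · [f(0.15625) + f(0.46875) + f(0.78125) + ...].
Sum ≈ 0.36407.

0.36407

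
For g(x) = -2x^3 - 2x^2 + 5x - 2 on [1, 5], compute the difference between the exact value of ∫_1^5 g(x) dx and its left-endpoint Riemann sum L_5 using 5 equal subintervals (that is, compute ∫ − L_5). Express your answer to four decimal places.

-101.8667

Exact integral: ∫_1^5 g(x) dx ≈ -342.666667.
L_5 = -240.8.
Error ≈ -342.666667 − (-240.8) ≈ -101.8667.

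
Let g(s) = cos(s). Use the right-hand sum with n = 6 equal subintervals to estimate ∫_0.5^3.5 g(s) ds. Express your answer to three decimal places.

Δs = (3.5 − 0.5)/6 = 0.5.
Right endpoints: 1, 1.5, 2, 2.5, 3, 3.5.
g(1) ≈ 0.540, g(1.5) ≈ 0.071, g(2) ≈ -0.416, g(2.5) ≈ -0.801, g(3) ≈ -0.990, g(3.5) ≈ -0.936.
Sum = Δs · [g(1) + g(1.5) + g(2) + ...].
Sum ≈ -1.266.

-1.266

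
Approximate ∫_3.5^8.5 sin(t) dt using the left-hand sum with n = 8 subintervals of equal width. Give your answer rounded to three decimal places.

Δt = (8.5 − 3.5)/8 = 0.625.
Left endpoints: 3.5, 4.125, 4.75, 5.375, 6, 6.625, 7.25, 7.875.
f(3.5) ≈ -0.351, f(4.125) ≈ -0.832, f(4.75) ≈ -0.999, f(5.375) ≈ -0.788, f(6) ≈ -0.279, f(6.625) ≈ 0.335, f(7.25) ≈ 0.823, f(7.875) ≈ 1.000.
Sum = Δt · [f(3.5) + f(4.125) + f(4.75) + ...].
Sum ≈ -0.683.

-0.683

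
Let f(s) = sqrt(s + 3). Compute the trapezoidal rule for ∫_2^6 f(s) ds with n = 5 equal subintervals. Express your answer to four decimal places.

10.5434

Δs = (6 − 2)/5 = 0.8.
f(2) ≈ 2.2361, f(2.8) ≈ 2.4083, f(3.6) ≈ 2.5690, f(4.4) ≈ 2.7203, f(5.2) ≈ 2.8636, f(6) ≈ 3.0000.
T_5 = (Δs/2)·[f(s_0) + 2f(s_1) + ... + 2f(s_{4}) + f(s_5)].
Sum ≈ 10.5434.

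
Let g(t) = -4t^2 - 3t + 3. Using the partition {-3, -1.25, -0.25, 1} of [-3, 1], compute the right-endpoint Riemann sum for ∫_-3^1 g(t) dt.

Subinterval widths: 1.75, 1, 1.25.
Right endpoints: -1.25, -0.25, 1.
g(-1.25) = 0.5, g(-0.25) = 3.5, g(1) = -4.
Sum = Σ Δt_i · g(t_i).
Sum = -0.625.

-0.625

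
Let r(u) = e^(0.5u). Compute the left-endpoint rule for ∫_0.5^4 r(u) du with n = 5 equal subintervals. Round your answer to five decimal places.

Δu = (4 − 0.5)/5 = 0.7.
Left endpoints: 0.5, 1.2, 1.9, 2.6, 3.3.
r(0.5) ≈ 1.28403, r(1.2) ≈ 1.82212, r(1.9) ≈ 2.58571, r(2.6) ≈ 3.66930, r(3.3) ≈ 5.20698.
Sum = Δu · [r(0.5) + r(1.2) + r(1.9) + r(2.6) + r(3.3)].
Sum ≈ 10.19769.

10.19769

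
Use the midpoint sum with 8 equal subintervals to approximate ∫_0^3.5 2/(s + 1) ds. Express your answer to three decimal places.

Δs = (3.5 − 0)/8 = 0.4375.
Midpoints: 0.21875, 0.65625, 1.09375, 1.53125, 1.96875, 2.40625, 2.84375, 3.28125.
f(0.21875) = 64/39, f(0.65625) = 64/53, f(1.09375) = 64/67, f(1.53125) = 64/81, f(1.96875) = 64/95, f(2.40625) = 64/109, f(2.84375) = 64/123, f(3.28125) = 64/137.
Sum = Δs · [f(0.21875) + f(0.65625) + f(1.09375) + ...].
Sum ≈ 2.993.

2.993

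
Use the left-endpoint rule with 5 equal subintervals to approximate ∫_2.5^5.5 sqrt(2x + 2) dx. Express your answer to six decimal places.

9.159681

Δx = (5.5 − 2.5)/5 = 0.6.
Left endpoints: 2.5, 3.1, 3.7, 4.3, 4.9.
f(2.5) ≈ 2.645751, f(3.1) ≈ 2.863564, f(3.7) ≈ 3.065942, f(4.3) ≈ 3.255764, f(4.9) ≈ 3.435113.
Sum = Δx · [f(2.5) + f(3.1) + f(3.7) + f(4.3) + f(4.9)].
Sum ≈ 9.159681.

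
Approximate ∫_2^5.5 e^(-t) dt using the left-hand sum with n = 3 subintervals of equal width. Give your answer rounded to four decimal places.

Δt = (5.5 − 2)/3 = 7/6.
Left endpoints: 2, 19/6, 13/3.
f(2) ≈ 0.1353, f(19/6) ≈ 0.0421, f(13/3) ≈ 0.0131.
Sum = Δt · [f(2) + f(19/6) + f(13/3)].
Sum ≈ 0.2224.

0.2224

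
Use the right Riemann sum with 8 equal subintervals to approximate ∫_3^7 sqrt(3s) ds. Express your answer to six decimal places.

Δs = (7 − 3)/8 = 0.5.
Right endpoints: 3.5, 4, 4.5, 5, 5.5, 6, 6.5, 7.
f(3.5) ≈ 3.240370, f(4) ≈ 3.464102, f(4.5) ≈ 3.674235, f(5) ≈ 3.872983, f(5.5) ≈ 4.062019, f(6) ≈ 4.242641, f(6.5) ≈ 4.415880, f(7) ≈ 4.582576.
Sum = Δs · [f(3.5) + f(4) + f(4.5) + ...].
Sum ≈ 15.777403.

15.777403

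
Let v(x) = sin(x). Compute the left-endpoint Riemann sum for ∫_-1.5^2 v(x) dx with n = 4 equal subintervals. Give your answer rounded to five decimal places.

-0.37881

Δx = (2 − (-1.5))/4 = 0.875.
Left endpoints: -1.5, -0.625, 0.25, 1.125.
v(-1.5) ≈ -0.99749, v(-0.625) ≈ -0.58510, v(0.25) ≈ 0.24740, v(1.125) ≈ 0.90227.
Sum = Δx · [v(-1.5) + v(-0.625) + v(0.25) + v(1.125)].
Sum ≈ -0.37881.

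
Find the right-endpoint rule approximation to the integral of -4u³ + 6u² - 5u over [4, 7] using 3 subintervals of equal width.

-2166

Δu = (7 − 4)/3 = 1.
Right endpoints: 5, 6, 7.
f(5) = -375, f(6) = -678, f(7) = -1113.
Sum = Δu · [f(5) + f(6) + f(7)].
Sum = -2166.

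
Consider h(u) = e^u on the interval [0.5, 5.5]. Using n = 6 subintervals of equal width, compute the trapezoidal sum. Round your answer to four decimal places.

256.9481

Δu = (5.5 − 0.5)/6 = 5/6.
h(0.5) ≈ 1.6487, h(4/3) ≈ 3.7937, h(13/6) ≈ 8.7291, h(3) ≈ 20.0855, h(23/6) ≈ 46.2163, h(14/3) ≈ 106.3427, h(5.5) ≈ 244.6919.
T_6 = (Δu/2)·[h(u_0) + 2h(u_1) + ... + 2h(u_{5}) + h(u_6)].
Sum ≈ 256.9481.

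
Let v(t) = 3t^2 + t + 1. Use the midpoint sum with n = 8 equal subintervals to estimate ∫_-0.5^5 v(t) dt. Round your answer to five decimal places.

142.35010

Δt = (5 − (-0.5))/8 = 0.6875.
Midpoints: -0.15625, 0.53125, 1.21875, 1.90625, 2.59375, 3.28125, 3.96875, 4.65625.
v(-0.15625) = 939/1024, v(0.53125) = 2435/1024, v(1.21875) = 6835/1024, v(1.90625) = 14139/1024, v(2.59375) = 24347/1024, v(3.28125) = 37459/1024, v(3.96875) = 53475/1024, v(4.65625) = 72395/1024.
Sum = Δt · [v(-0.15625) + v(0.53125) + v(1.21875) + ...].
Sum ≈ 142.35010.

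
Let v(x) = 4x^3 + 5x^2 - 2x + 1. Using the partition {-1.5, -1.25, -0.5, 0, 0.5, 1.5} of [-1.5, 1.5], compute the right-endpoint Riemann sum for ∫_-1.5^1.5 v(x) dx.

27.0625

Subinterval widths: 0.25, 0.75, 0.5, 0.5, 1.
Right endpoints: -1.25, -0.5, 0, 0.5, 1.5.
v(-1.25) = 3.5, v(-0.5) = 2.75, v(0) = 1, v(0.5) = 1.75, v(1.5) = 22.75.
Sum = Σ Δx_i · v(x_i).
Sum = 27.0625.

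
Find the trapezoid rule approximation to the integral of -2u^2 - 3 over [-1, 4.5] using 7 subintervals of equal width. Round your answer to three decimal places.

Δu = (4.5 − (-1))/7 = 11/14.
f(-1) = -5, f(-3/14) = -303/98, f(4/7) = -179/49, f(19/14) = -655/98, f(15/7) = -597/49, f(41/14) = -1975/98, f(26/7) = -1499/49, f(4.5) = -43.5.
T_7 = (Δu/2)·[f(u_0) + 2f(u_1) + ... + 2f(u_{6}) + f(u_7)].
Sum ≈ -79.048.

-79.048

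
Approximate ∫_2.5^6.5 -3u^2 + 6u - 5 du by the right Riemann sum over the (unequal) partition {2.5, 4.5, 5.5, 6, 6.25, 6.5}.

-223.109375

Subinterval widths: 2, 1, 0.5, 0.25, 0.25.
Right endpoints: 4.5, 5.5, 6, 6.25, 6.5.
f(4.5) = -38.75, f(5.5) = -62.75, f(6) = -77, f(6.25) = -84.6875, f(6.5) = -92.75.
Sum = Σ Δu_i · f(u_i).
Sum = -223.109375.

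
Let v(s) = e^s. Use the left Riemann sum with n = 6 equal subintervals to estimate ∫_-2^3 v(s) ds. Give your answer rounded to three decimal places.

Δs = (3 − (-2))/6 = 5/6.
Left endpoints: -2, -7/6, -1/3, 0.5, 4/3, 13/6.
v(-2) ≈ 0.135, v(-7/6) ≈ 0.311, v(-1/3) ≈ 0.717, v(0.5) ≈ 1.649, v(4/3) ≈ 3.794, v(13/6) ≈ 8.729.
Sum = Δs · [v(-2) + v(-7/6) + v(-1/3) + ...].
Sum ≈ 12.779.

12.779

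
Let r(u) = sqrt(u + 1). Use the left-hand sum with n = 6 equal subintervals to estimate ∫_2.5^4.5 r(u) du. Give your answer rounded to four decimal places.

4.1543

Δu = (4.5 − 2.5)/6 = 1/3.
Left endpoints: 2.5, 17/6, 19/6, 3.5, 23/6, 25/6.
r(2.5) ≈ 1.8708, r(17/6) ≈ 1.9579, r(19/6) ≈ 2.0412, r(3.5) ≈ 2.1213, r(23/6) ≈ 2.1985, r(25/6) ≈ 2.2730.
Sum = Δu · [r(2.5) + r(17/6) + r(19/6) + ...].
Sum ≈ 4.1543.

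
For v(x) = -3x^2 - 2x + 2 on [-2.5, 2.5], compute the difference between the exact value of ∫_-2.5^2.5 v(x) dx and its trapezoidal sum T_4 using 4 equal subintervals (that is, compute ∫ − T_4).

Exact integral: ∫_-2.5^2.5 v(x) dx = -21.25.
T_4 = -25.15625.
Error = -21.25 − (-25.15625) = 3.90625.

3.90625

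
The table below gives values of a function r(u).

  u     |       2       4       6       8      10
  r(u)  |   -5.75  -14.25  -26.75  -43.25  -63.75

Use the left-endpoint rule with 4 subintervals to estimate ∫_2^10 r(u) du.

-180

Δu = 2.
Sum = 2·[(-5.75) + (-14.25) + (-26.75) + (-43.25)] = -180.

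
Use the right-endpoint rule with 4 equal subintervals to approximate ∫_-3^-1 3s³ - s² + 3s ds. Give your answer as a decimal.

-59.25

Δs = (-1 − (-3))/4 = 0.5.
Right endpoints: -2.5, -2, -1.5, -1.
f(-2.5) = -60.625, f(-2) = -34, f(-1.5) = -16.875, f(-1) = -7.
Sum = Δs · [f(-2.5) + f(-2) + f(-1.5) + f(-1)].
Sum = -59.25.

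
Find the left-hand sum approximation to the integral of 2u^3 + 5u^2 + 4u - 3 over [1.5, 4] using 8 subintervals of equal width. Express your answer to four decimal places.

216.1353

Δu = (4 − 1.5)/8 = 0.3125.
Left endpoints: 1.5, 1.8125, 2.125, 2.4375, 2.75, 3.0625, 3.375, 3.6875.
f(1.5) = 21, f(1.8125) = 66733/2048, f(2.125) = 47.26953125, f(2.4375) = 133983/2048, f(2.75) = 87.40625, f(3.0625) = 232633/2048, f(3.375) = 144.33984375, f(3.6875) = 368683/2048.
Sum = Δu · [f(1.5) + f(1.8125) + f(2.125) + ...].
Sum ≈ 216.1353.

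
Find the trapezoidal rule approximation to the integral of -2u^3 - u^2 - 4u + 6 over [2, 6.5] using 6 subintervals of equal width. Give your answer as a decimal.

Δu = (6.5 − 2)/6 = 0.75.
f(2) = -22, f(2.75) = -54.15625, f(3.5) = -106, f(4.25) = -182.59375, f(5) = -289, f(5.75) = -430.28125, f(6.5) = -611.5.
T_6 = (Δu/2)·[f(u_0) + 2f(u_1) + ... + 2f(u_{5}) + f(u_6)].
Sum = -1034.0859375.

-1034.0859375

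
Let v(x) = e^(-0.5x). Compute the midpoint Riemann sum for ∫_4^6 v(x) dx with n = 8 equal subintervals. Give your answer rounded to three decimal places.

Δx = (6 − 4)/8 = 0.25.
Midpoints: 4.125, 4.375, 4.625, 4.875, 5.125, 5.375, 5.625, 5.875.
v(4.125) ≈ 0.127, v(4.375) ≈ 0.112, v(4.625) ≈ 0.099, v(4.875) ≈ 0.087, v(5.125) ≈ 0.077, v(5.375) ≈ 0.068, v(5.625) ≈ 0.060, v(5.875) ≈ 0.053.
Sum = Δx · [v(4.125) + v(4.375) + v(4.625) + ...].
Sum ≈ 0.171.

0.171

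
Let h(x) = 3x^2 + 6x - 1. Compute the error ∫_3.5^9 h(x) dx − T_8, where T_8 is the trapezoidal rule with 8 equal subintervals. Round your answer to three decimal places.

-1.300

Exact integral: ∫_3.5^9 h(x) dx = 886.875.
T_8 ≈ 888.17480.
Error ≈ 886.875 − 888.17480 ≈ -1.300.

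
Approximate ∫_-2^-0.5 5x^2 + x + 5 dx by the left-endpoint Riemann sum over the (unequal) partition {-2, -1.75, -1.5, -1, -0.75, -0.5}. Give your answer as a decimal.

21.78125

Subinterval widths: 0.25, 0.25, 0.5, 0.25, 0.25.
Left endpoints: -2, -1.75, -1.5, -1, -0.75.
f(-2) = 23, f(-1.75) = 18.5625, f(-1.5) = 14.75, f(-1) = 9, f(-0.75) = 7.0625.
Sum = Σ Δx_i · f(x_i).
Sum = 21.78125.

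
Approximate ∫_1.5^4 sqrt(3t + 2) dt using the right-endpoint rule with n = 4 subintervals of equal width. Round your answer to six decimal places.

8.324547

Δt = (4 − 1.5)/4 = 0.625.
Right endpoints: 2.125, 2.75, 3.375, 4.
f(2.125) ≈ 2.893959, f(2.75) ≈ 3.201562, f(3.375) ≈ 3.482097, f(4) ≈ 3.741657.
Sum = Δt · [f(2.125) + f(2.75) + f(3.375) + f(4)].
Sum ≈ 8.324547.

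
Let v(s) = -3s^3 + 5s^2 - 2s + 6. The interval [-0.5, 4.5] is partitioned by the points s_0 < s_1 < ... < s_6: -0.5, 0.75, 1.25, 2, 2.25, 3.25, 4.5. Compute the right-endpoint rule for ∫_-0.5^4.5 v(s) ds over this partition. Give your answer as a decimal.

-262.6328125

Subinterval widths: 1.25, 0.5, 0.75, 0.25, 1, 1.25.
Right endpoints: 0.75, 1.25, 2, 2.25, 3.25, 4.5.
v(0.75) = 6.046875, v(1.25) = 5.453125, v(2) = -2, v(2.25) = -7.359375, v(3.25) = -50.671875, v(4.5) = -175.125.
Sum = Σ Δs_i · v(s_i).
Sum = -262.6328125.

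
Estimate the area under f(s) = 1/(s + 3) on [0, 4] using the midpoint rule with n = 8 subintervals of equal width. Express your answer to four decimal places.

0.8464

Δs = (4 − 0)/8 = 0.5.
Midpoints: 0.25, 0.75, 1.25, 1.75, 2.25, 2.75, 3.25, 3.75.
f(0.25) = 4/13, f(0.75) = 4/15, f(1.25) = 4/17, f(1.75) = 4/19, f(2.25) = 4/21, f(2.75) = 4/23, f(3.25) = 0.16, f(3.75) = 4/27.
Sum = Δs · [f(0.25) + f(0.75) + f(1.25) + ...].
Sum ≈ 0.8464.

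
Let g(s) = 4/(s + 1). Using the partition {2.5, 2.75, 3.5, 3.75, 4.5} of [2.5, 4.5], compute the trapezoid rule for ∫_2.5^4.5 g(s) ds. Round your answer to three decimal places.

1.814

Subinterval widths: 0.25, 0.75, 0.25, 0.75.
g(2.5) = 8/7, g(2.75) = 16/15, g(3.5) = 8/9, g(3.75) = 16/19, g(4.5) = 8/11.
On each subinterval the trapezoid contributes (Δs_i/2)·[g(s_{i-1}) + g(s_i)].
Sum ≈ 1.814.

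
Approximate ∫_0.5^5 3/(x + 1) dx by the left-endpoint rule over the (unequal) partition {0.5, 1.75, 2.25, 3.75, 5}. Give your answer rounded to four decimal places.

Subinterval widths: 1.25, 0.5, 1.5, 1.25.
Left endpoints: 0.5, 1.75, 2.25, 3.75.
f(0.5) = 2, f(1.75) = 12/11, f(2.25) = 12/13, f(3.75) = 12/19.
Sum = Σ Δx_i · f(x_i).
Sum ≈ 5.2195.

5.2195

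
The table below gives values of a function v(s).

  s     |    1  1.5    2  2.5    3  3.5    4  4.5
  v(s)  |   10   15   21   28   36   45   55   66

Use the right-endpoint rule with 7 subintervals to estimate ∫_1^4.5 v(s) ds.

133

Δs = 0.5.
Sum = 0.5·[15 + 21 + 28 + 36 + 45 + 55 + 66] = 133.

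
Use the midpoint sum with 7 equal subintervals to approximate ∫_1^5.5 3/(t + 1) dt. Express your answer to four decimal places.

3.5245

Δt = (5.5 − 1)/7 = 9/14.
Midpoints: 37/28, 55/28, 73/28, 3.25, 109/28, 127/28, 145/28.
f(37/28) = 84/65, f(55/28) = 84/83, f(73/28) = 84/101, f(3.25) = 12/17, f(109/28) = 84/137, f(127/28) = 84/155, f(145/28) = 84/173.
Sum = Δt · [f(37/28) + f(55/28) + f(73/28) + ...].
Sum ≈ 3.5245.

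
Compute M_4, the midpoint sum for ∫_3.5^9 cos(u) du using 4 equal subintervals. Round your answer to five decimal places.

0.82649

Δu = (9 − 3.5)/4 = 1.375.
Midpoints: 4.1875, 5.5625, 6.9375, 8.3125.
f(4.1875) ≈ -0.50112, f(5.5625) ≈ 0.75135, f(6.9375) ≈ 0.79347, f(8.3125) ≈ -0.44262.
Sum = Δu · [f(4.1875) + f(5.5625) + f(6.9375) + f(8.3125)].
Sum ≈ 0.82649.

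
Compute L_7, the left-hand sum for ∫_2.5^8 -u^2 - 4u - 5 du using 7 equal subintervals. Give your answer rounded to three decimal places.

Δu = (8 − 2.5)/7 = 11/14.
Left endpoints: 2.5, 23/7, 57/14, 34/7, 79/14, 45/7, 101/14.
f(2.5) = -21.25, f(23/7) = -1418/49, f(57/14) = -7421/196, f(34/7) = -2353/49, f(79/14) = -11645/196, f(45/7) = -3530/49, f(101/14) = -16837/196.
Sum = Δu · [f(2.5) + f(23/7) + f(57/14) + ...].
Sum ≈ -277.694.

-277.694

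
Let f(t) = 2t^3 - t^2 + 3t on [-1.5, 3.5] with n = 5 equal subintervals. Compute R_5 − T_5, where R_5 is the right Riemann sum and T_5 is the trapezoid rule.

48.75

R_5 = 125.
T_5 = 76.25.
R_5 − T_5 = 48.75.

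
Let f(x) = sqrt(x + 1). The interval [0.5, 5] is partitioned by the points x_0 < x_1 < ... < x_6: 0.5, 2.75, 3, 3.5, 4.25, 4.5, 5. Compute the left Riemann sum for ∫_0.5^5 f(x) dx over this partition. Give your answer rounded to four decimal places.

Subinterval widths: 2.25, 0.25, 0.5, 0.75, 0.25, 0.5.
Left endpoints: 0.5, 2.75, 3, 3.5, 4.25, 4.5.
f(0.5) ≈ 1.2247, f(2.75) ≈ 1.9365, f(3) ≈ 2.0000, f(3.5) ≈ 2.1213, f(4.25) ≈ 2.2913, f(4.5) ≈ 2.3452.
Sum = Σ Δx_i · f(x_i).
Sum ≈ 7.5762.

7.5762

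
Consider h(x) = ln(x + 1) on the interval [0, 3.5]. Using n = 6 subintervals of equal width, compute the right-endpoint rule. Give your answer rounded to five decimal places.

3.68527

Δx = (3.5 − 0)/6 = 7/12.
Right endpoints: 7/12, 7/6, 1.75, 7/3, 35/12, 3.5.
h(7/12) ≈ 0.45953, h(7/6) ≈ 0.77319, h(1.75) ≈ 1.01160, h(7/3) ≈ 1.20397, h(35/12) ≈ 1.36524, h(3.5) ≈ 1.50408.
Sum = Δx · [h(7/12) + h(7/6) + h(1.75) + ...].
Sum ≈ 3.68527.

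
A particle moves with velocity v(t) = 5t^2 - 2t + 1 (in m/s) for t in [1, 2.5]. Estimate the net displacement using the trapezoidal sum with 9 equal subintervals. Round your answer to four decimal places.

20.6597

Δt = (2.5 − 1)/9 = 1/6.
v(1) = 4, v(7/6) = 197/36, v(4/3) = 65/9, v(1.5) = 9.25, v(5/3) = 104/9, v(11/6) = 509/36, v(2) = 17, v(13/6) = 725/36, v(7/3) = 212/9, v(2.5) = 27.25.
T_9 = (Δt/2)·[v(t_0) + 2v(t_1) + ... + 2v(t_{8}) + v(t_9)].
Sum ≈ 20.6597.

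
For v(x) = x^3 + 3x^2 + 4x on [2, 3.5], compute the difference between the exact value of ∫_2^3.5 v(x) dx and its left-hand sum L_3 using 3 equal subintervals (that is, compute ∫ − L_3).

Exact integral: ∫_2^3.5 v(x) dx = 84.890625.
L_3 = 69.1875.
Error = 84.890625 − 69.1875 = 15.703125.

15.703125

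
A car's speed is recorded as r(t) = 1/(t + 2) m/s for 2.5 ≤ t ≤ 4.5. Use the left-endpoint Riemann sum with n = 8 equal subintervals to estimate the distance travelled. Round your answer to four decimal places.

0.3764

Δt = (4.5 − 2.5)/8 = 0.25.
Left endpoints: 2.5, 2.75, 3, 3.25, 3.5, 3.75, 4, 4.25.
r(2.5) = 2/9, r(2.75) = 4/19, r(3) = 0.2, r(3.25) = 4/21, r(3.5) = 2/11, r(3.75) = 4/23, r(4) = 1/6, r(4.25) = 0.16.
Sum = Δt · [r(2.5) + r(2.75) + r(3) + ...].
Sum ≈ 0.3764.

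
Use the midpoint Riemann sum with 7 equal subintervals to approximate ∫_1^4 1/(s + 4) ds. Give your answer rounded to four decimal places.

0.4698

Δs = (4 − 1)/7 = 3/7.
Midpoints: 17/14, 23/14, 29/14, 2.5, 41/14, 47/14, 53/14.
f(17/14) = 14/73, f(23/14) = 14/79, f(29/14) = 14/85, f(2.5) = 2/13, f(41/14) = 14/97, f(47/14) = 14/103, f(53/14) = 14/109.
Sum = Δs · [f(17/14) + f(23/14) + f(29/14) + ...].
Sum ≈ 0.4698.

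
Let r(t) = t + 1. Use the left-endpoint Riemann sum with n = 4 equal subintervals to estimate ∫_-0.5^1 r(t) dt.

Δt = (1 − (-0.5))/4 = 0.375.
Left endpoints: -0.5, -0.125, 0.25, 0.625.
r(-0.5) = 0.5, r(-0.125) = 0.875, r(0.25) = 1.25, r(0.625) = 1.625.
Sum = Δt · [r(-0.5) + r(-0.125) + r(0.25) + r(0.625)].
Sum = 1.59375.

1.59375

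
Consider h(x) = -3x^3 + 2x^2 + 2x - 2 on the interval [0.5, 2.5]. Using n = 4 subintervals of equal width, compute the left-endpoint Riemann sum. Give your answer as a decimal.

-10.25

Δx = (2.5 − 0.5)/4 = 0.5.
Left endpoints: 0.5, 1, 1.5, 2.
h(0.5) = -0.875, h(1) = -1, h(1.5) = -4.625, h(2) = -14.
Sum = Δx · [h(0.5) + h(1) + h(1.5) + h(2)].
Sum = -10.25.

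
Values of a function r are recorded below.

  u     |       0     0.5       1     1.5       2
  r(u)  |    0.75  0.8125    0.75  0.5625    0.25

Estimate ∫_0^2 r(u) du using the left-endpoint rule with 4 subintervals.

1.4375

Δu = 0.5.
Sum = 0.5·[0.75 + 0.8125 + 0.75 + 0.5625] = 1.4375.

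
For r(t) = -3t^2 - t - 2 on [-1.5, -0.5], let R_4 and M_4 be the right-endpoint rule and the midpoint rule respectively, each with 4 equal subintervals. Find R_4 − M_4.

R_4 = -3.65625.
M_4 = -4.234375.
R_4 − M_4 = 0.578125.

0.578125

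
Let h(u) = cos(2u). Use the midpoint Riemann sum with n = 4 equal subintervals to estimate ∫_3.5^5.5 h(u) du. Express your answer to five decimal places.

Δu = (5.5 − 3.5)/4 = 0.5.
Midpoints: 3.75, 4.25, 4.75, 5.25.
h(3.75) ≈ 0.34664, h(4.25) ≈ -0.60201, h(4.75) ≈ -0.99717, h(5.25) ≈ -0.47554.
Sum = Δu · [h(3.75) + h(4.25) + h(4.75) + h(5.25)].
Sum ≈ -0.86404.

-0.86404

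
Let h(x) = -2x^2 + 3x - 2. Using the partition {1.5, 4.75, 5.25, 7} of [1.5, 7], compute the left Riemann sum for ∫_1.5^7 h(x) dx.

-95.34375

Subinterval widths: 3.25, 0.5, 1.75.
Left endpoints: 1.5, 4.75, 5.25.
h(1.5) = -2, h(4.75) = -32.875, h(5.25) = -41.375.
Sum = Σ Δx_i · h(x_i).
Sum = -95.34375.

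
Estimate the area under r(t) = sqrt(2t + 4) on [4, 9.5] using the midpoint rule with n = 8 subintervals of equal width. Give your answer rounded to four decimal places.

22.9132

Δt = (9.5 − 4)/8 = 0.6875.
Midpoints: 4.34375, 5.03125, 5.71875, 6.40625, 7.09375, 7.78125, 8.46875, 9.15625.
r(4.34375) ≈ 3.5620, r(5.03125) ≈ 3.7500, r(5.71875) ≈ 3.9291, r(6.40625) ≈ 4.1003, r(7.09375) ≈ 4.2647, r(7.78125) ≈ 4.4230, r(8.46875) ≈ 4.5758, r(9.15625) ≈ 4.7236.
Sum = Δt · [r(4.34375) + r(5.03125) + r(5.71875) + ...].
Sum ≈ 22.9132.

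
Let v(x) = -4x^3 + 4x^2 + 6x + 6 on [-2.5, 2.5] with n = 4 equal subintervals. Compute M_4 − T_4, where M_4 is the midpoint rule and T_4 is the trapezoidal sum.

-7.8125

M_4 = 69.0625.
T_4 = 76.875.
M_4 − T_4 = -7.8125.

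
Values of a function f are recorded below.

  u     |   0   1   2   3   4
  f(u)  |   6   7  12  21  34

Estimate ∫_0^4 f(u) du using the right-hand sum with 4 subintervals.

74

Δu = 1.
Sum = 1·[7 + 12 + 21 + 34] = 74.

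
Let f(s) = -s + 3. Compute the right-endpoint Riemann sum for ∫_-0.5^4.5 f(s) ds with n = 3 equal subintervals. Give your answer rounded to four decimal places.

0.8333

Δs = (4.5 − (-0.5))/3 = 5/3.
Right endpoints: 7/6, 17/6, 4.5.
f(7/6) = 11/6, f(17/6) = 1/6, f(4.5) = -1.5.
Sum = Δs · [f(7/6) + f(17/6) + f(4.5)].
Sum ≈ 0.8333.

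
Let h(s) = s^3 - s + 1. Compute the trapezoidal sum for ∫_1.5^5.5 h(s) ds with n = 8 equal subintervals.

219.25

Δs = (5.5 − 1.5)/8 = 0.5.
h(1.5) = 2.875, h(2) = 7, h(2.5) = 14.125, h(3) = 25, h(3.5) = 40.375, h(4) = 61, h(4.5) = 87.625, h(5) = 121, h(5.5) = 161.875.
T_8 = (Δs/2)·[h(s_0) + 2h(s_1) + ... + 2h(s_{7}) + h(s_8)].
Sum = 219.25.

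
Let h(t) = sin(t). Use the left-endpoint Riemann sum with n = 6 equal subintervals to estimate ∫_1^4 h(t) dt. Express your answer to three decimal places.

Δt = (4 − 1)/6 = 0.5.
Left endpoints: 1, 1.5, 2, 2.5, 3, 3.5.
h(1) ≈ 0.841, h(1.5) ≈ 0.997, h(2) ≈ 0.909, h(2.5) ≈ 0.598, h(3) ≈ 0.141, h(3.5) ≈ -0.351.
Sum = Δt · [h(1) + h(1.5) + h(2) + ...].
Sum ≈ 1.569.

1.569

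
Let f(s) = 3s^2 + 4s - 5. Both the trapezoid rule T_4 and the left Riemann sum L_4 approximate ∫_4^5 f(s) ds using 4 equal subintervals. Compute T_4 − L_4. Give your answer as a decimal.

T_4 = 74.03125.
L_4 = 70.15625.
T_4 − L_4 = 3.875.

3.875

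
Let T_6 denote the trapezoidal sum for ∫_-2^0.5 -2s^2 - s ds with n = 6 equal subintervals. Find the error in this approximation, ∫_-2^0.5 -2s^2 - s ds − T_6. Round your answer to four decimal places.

Exact integral: ∫_-2^0.5 f(s) ds ≈ -3.541667.
T_6 ≈ -3.686343.
Error ≈ -3.541667 − (-3.686343) ≈ 0.1447.

0.1447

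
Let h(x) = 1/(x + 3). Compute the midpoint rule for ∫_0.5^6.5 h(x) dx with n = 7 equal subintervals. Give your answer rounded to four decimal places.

Δx = (6.5 − 0.5)/7 = 6/7.
Midpoints: 13/14, 25/14, 37/14, 3.5, 61/14, 73/14, 85/14.
h(13/14) = 14/55, h(25/14) = 14/67, h(37/14) = 14/79, h(3.5) = 2/13, h(61/14) = 14/103, h(73/14) = 14/115, h(85/14) = 14/127.
Sum = Δx · [h(13/14) + h(25/14) + h(37/14) + ...].
Sum ≈ 0.9964.

0.9964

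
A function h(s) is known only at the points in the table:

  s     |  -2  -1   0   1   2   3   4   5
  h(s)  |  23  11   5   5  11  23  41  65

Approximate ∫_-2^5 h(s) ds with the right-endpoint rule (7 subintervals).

Δs = 1.
Sum = 1·[11 + 5 + 5 + 11 + 23 + 41 + 65] = 161.

161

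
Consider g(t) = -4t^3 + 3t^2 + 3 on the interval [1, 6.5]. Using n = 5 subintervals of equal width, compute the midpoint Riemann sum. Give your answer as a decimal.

-1470.645

Δt = (6.5 − 1)/5 = 1.1.
Midpoints: 1.55, 2.65, 3.75, 4.85, 5.95.
g(1.55) = -4.688, g(2.65) = -50.371, g(3.75) = -165.75, g(4.85) = -382.769, g(5.95) = -733.372.
Sum = Δt · [g(1.55) + g(2.65) + g(3.75) + g(4.85) + g(5.95)].
Sum = -1470.645.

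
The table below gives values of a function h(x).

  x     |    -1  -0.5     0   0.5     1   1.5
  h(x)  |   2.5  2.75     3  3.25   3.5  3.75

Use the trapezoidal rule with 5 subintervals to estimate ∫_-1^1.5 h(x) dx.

7.8125

Δx = 0.5.
T_5 = (0.5/2)·[2.5 + 2·2.75 + 2·3 + 2·3.25 + 2·3.5 + 3.75] = 7.8125.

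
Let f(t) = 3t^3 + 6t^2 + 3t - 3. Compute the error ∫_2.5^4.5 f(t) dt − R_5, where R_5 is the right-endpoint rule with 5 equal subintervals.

Exact integral: ∫_2.5^4.5 f(t) dt = 444.25.
R_5 = 509.55.
Error = 444.25 − 509.55 = -65.3.

-65.3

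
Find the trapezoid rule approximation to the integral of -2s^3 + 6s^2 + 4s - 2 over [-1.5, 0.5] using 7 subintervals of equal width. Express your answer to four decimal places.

1.7449

Δs = (0.5 − (-1.5))/7 = 2/7.
f(-1.5) = 12.25, f(-17/14) = 7643/1372, f(-13/14) = 1455/1372, f(-9/14) = -2141/1372, f(-5/14) = -3529/1372, f(-1/14) = -3093/1372, f(3/14) = -1217/1372, f(0.5) = 1.25.
T_7 = (Δs/2)·[f(s_0) + 2f(s_1) + ... + 2f(s_{6}) + f(s_7)].
Sum ≈ 1.7449.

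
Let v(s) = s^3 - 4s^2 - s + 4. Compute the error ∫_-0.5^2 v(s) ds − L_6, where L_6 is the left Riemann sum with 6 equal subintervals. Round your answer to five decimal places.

-1.82653

Exact integral: ∫_-0.5^2 v(s) ds ≈ 1.2760417.
L_6 ≈ 3.1025752.
Error ≈ 1.2760417 − 3.1025752 ≈ -1.82653.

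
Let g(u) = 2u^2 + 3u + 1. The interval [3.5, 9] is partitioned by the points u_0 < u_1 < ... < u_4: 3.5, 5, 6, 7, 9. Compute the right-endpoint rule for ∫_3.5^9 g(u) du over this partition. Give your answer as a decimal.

690

Subinterval widths: 1.5, 1, 1, 2.
Right endpoints: 5, 6, 7, 9.
g(5) = 66, g(6) = 91, g(7) = 120, g(9) = 190.
Sum = Σ Δu_i · g(u_i).
Sum = 690.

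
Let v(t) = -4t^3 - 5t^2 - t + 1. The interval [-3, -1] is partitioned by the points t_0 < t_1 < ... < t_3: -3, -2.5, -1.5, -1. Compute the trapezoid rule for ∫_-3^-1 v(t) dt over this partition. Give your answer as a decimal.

Subinterval widths: 0.5, 1, 0.5.
v(-3) = 67, v(-2.5) = 34.75, v(-1.5) = 4.75, v(-1) = 1.
On each subinterval the trapezoid contributes (Δt_i/2)·[v(t_{i-1}) + v(t_i)].
Sum = 46.625.

46.625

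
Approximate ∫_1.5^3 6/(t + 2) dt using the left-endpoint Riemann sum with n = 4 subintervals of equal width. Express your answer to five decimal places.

Δt = (3 − 1.5)/4 = 0.375.
Left endpoints: 1.5, 1.875, 2.25, 2.625.
f(1.5) = 12/7, f(1.875) = 48/31, f(2.25) = 24/17, f(2.625) = 48/37.
Sum = Δt · [f(1.5) + f(1.875) + f(2.25) + f(2.625)].
Sum ≈ 2.23940.

2.23940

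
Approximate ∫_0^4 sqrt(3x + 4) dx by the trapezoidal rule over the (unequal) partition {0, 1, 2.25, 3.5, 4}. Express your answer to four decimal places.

Subinterval widths: 1, 1.25, 1.25, 0.5.
f(0) ≈ 2.0000, f(1) ≈ 2.6458, f(2.25) ≈ 3.2787, f(3.5) ≈ 3.8079, f(4) ≈ 4.0000.
On each subinterval the trapezoid contributes (Δx_i/2)·[f(x_{i-1}) + f(x_i)].
Sum ≈ 12.4068.

12.4068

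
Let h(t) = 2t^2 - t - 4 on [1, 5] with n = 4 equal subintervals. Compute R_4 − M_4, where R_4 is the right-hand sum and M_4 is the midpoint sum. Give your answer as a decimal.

R_4 = 78.
M_4 = 54.
R_4 − M_4 = 24.

24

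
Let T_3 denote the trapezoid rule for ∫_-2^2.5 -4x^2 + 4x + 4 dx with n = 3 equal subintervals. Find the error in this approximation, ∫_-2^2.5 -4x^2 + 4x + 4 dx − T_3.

Exact integral: ∫_-2^2.5 f(x) dx = -9.
T_3 = -15.75.
Error = -9 − (-15.75) = 6.75.

6.75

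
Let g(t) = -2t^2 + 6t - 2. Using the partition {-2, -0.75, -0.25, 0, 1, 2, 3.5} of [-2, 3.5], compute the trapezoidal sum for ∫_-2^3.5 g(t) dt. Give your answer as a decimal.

Subinterval widths: 1.25, 0.5, 0.25, 1, 1, 1.5.
g(-2) = -22, g(-0.75) = -7.625, g(-0.25) = -3.625, g(0) = -2, g(1) = 2, g(2) = 2, g(3.5) = -5.5.
On each subinterval the trapezoid contributes (Δt_i/2)·[g(t_{i-1}) + g(t_i)].
Sum = -22.65625.

-22.65625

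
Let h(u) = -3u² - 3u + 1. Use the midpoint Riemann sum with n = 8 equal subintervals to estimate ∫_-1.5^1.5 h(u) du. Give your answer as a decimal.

Δu = (1.5 − (-1.5))/8 = 0.375.
Midpoints: -1.3125, -0.9375, -0.5625, -0.1875, 0.1875, 0.5625, 0.9375, 1.3125.
h(-1.3125) = -0.23046875, h(-0.9375) = 1.17578125, h(-0.5625) = 1.73828125, h(-0.1875) = 1.45703125, h(0.1875) = 0.33203125, h(0.5625) = -1.63671875, h(0.9375) = -4.44921875, h(1.3125) = -8.10546875.
Sum = Δu · [h(-1.3125) + h(-0.9375) + h(-0.5625) + ...].
Sum = -3.64453125.

-3.64453125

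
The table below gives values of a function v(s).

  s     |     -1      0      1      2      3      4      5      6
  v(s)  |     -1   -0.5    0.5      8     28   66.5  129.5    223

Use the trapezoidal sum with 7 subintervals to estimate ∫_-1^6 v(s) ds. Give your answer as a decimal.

Δs = 1.
T_7 = (1/2)·[(-1) + 2·(-0.5) + 2·0.5 + 2·8 + 2·28 + 2·66.5 + 2·129.5 + 223] = 343.

343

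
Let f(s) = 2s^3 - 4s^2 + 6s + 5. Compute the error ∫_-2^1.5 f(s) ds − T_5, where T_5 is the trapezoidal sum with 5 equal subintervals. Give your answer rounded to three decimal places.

1.572

Exact integral: ∫_-2^1.5 f(s) ds ≈ -8.38542.
T_5 = -9.9575.
Error ≈ -8.38542 − (-9.9575) ≈ 1.572.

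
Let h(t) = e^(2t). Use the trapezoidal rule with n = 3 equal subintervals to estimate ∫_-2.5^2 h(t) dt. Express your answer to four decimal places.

45.2341

Δt = (2 − (-2.5))/3 = 1.5.
h(-2.5) ≈ 0.0067, h(-1) ≈ 0.1353, h(0.5) ≈ 2.7183, h(2) ≈ 54.5982.
T_3 = (Δt/2)·[h(t_0) + 2h(t_1) + 2h(t_2) + h(t_3)].
Sum ≈ 45.2341.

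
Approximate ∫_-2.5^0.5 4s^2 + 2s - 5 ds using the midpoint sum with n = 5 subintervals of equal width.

Δs = (0.5 − (-2.5))/5 = 0.6.
Midpoints: -2.2, -1.6, -1, -0.4, 0.2.
f(-2.2) = 9.96, f(-1.6) = 2.04, f(-1) = -3, f(-0.4) = -5.16, f(0.2) = -4.44.
Sum = Δs · [f(-2.2) + f(-1.6) + f(-1) + f(-0.4) + f(0.2)].
Sum = -0.36.

-0.36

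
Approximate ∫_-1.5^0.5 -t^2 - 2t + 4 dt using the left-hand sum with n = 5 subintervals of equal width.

Δt = (0.5 − (-1.5))/5 = 0.4.
Left endpoints: -1.5, -1.1, -0.7, -0.3, 0.1.
f(-1.5) = 4.75, f(-1.1) = 4.99, f(-0.7) = 4.91, f(-0.3) = 4.51, f(0.1) = 3.79.
Sum = Δt · [f(-1.5) + f(-1.1) + f(-0.7) + f(-0.3) + f(0.1)].
Sum = 9.18.

9.18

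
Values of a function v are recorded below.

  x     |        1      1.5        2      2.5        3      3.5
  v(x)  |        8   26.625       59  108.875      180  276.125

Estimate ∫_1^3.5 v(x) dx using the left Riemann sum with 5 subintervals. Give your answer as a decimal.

191.25

Δx = 0.5.
Sum = 0.5·[8 + 26.625 + 59 + 108.875 + 180] = 191.25.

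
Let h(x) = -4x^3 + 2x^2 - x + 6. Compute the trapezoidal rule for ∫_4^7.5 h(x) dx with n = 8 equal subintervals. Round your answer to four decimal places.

Δx = (7.5 − 4)/8 = 0.4375.
h(4) = -222, h(4.4375) = -315983/1024, h(4.875) = -414.7734375, h(5.3125) = -555621/1024, h(5.75) = -694.0625, h(6.1875) = -892083/1024, h(6.625) = -1075.9453125, h(7.0625) = -1341833/1024, h(7.5) = -1576.5.
T_8 = (Δx/2)·[h(x_0) + 2h(x_1) + ... + 2h(x_{7}) + h(x_8)].
Sum ≈ -2676.0850.

-2676.0850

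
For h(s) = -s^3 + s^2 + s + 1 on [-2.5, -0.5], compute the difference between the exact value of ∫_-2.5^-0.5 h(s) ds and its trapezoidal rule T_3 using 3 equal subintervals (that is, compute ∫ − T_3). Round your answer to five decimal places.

Exact integral: ∫_-2.5^-0.5 h(s) ds ≈ 13.9166667.
T_3 ≈ 14.7314815.
Error ≈ 13.9166667 − 14.7314815 ≈ -0.81481.

-0.81481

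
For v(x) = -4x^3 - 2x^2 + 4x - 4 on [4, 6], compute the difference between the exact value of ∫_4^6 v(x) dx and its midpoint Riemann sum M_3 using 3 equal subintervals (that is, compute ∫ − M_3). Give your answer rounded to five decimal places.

-4.59259

Exact integral: ∫_4^6 v(x) dx ≈ -1109.3333333.
M_3 ≈ -1104.7407407.
Error ≈ -1109.3333333 − (-1104.7407407) ≈ -4.59259.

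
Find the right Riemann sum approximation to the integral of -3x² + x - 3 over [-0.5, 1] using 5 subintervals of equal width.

Δx = (1 − (-0.5))/5 = 0.3.
Right endpoints: -0.2, 0.1, 0.4, 0.7, 1.
f(-0.2) = -3.32, f(0.1) = -2.93, f(0.4) = -3.08, f(0.7) = -3.77, f(1) = -5.
Sum = Δx · [f(-0.2) + f(0.1) + f(0.4) + f(0.7) + f(1)].
Sum = -5.43.

-5.43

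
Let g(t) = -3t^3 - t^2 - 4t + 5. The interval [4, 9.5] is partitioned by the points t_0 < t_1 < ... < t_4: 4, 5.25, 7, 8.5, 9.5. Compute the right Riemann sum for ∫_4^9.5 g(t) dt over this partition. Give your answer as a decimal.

Subinterval widths: 1.25, 1.75, 1.5, 1.
Right endpoints: 5.25, 7, 8.5, 9.5.
g(5.25) = -477.671875, g(7) = -1101, g(8.5) = -1943.625, g(9.5) = -2695.375.
Sum = Σ Δt_i · g(t_i).
Sum = -8134.65234375.

-8134.65234375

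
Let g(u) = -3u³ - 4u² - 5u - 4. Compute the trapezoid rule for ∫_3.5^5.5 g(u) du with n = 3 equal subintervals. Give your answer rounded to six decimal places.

Δu = (5.5 − 3.5)/3 = 2/3.
g(3.5) = -199.125, g(25/6) = -7471/24, g(29/6) = -33145/72, g(5.5) = -651.625.
T_3 = (Δu/2)·[g(u_0) + 2g(u_1) + 2g(u_2) + g(u_3)].
Sum ≈ -798.009259.

-798.009259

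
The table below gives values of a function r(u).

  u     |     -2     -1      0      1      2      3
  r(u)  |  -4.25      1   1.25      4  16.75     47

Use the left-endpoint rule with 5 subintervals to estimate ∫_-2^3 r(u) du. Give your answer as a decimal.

18.75

Δu = 1.
Sum = 1·[(-4.25) + 1 + 1.25 + 4 + 16.75] = 18.75.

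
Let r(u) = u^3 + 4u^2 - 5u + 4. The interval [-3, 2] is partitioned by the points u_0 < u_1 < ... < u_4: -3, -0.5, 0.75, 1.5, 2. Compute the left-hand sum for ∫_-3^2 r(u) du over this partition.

85.84765625

Subinterval widths: 2.5, 1.25, 0.75, 0.5.
Left endpoints: -3, -0.5, 0.75, 1.5.
r(-3) = 28, r(-0.5) = 7.375, r(0.75) = 2.921875, r(1.5) = 8.875.
Sum = Σ Δu_i · r(u_i).
Sum = 85.84765625.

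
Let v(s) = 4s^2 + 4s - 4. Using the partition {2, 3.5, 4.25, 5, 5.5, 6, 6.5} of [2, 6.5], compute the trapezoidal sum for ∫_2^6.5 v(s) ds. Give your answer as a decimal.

Subinterval widths: 1.5, 0.75, 0.75, 0.5, 0.5, 0.5.
v(2) = 20, v(3.5) = 59, v(4.25) = 85.25, v(5) = 116, v(5.5) = 139, v(6) = 164, v(6.5) = 191.
On each subinterval the trapezoid contributes (Δs_i/2)·[v(s_{i-1}) + v(s_i)].
Sum = 417.0625.

417.0625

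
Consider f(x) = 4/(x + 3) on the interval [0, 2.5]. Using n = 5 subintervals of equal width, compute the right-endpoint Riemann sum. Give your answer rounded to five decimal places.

Δx = (2.5 − 0)/5 = 0.5.
Right endpoints: 0.5, 1, 1.5, 2, 2.5.
f(0.5) = 8/7, f(1) = 1, f(1.5) = 8/9, f(2) = 0.8, f(2.5) = 8/11.
Sum = Δx · [f(0.5) + f(1) + f(1.5) + f(2) + f(2.5)].
Sum ≈ 2.27951.

2.27951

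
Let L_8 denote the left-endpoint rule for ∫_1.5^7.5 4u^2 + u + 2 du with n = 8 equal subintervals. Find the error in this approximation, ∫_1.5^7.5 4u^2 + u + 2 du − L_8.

81

Exact integral: ∫_1.5^7.5 f(u) du = 597.
L_8 = 516.
Error = 597 − 516 = 81.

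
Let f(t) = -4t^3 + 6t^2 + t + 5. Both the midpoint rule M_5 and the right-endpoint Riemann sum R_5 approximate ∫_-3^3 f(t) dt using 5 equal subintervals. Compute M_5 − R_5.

113.04

M_5 = 133.68.
R_5 = 20.64.
M_5 − R_5 = 113.04.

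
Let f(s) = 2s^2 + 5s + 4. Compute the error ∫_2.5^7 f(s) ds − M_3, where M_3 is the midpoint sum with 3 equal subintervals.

Exact integral: ∫_2.5^7 f(s) ds = 343.125.
M_3 = 341.4375.
Error = 343.125 − 341.4375 = 1.6875.

1.6875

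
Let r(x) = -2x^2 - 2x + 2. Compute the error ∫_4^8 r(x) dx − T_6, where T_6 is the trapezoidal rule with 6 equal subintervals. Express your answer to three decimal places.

0.593

Exact integral: ∫_4^8 r(x) dx ≈ -338.66667.
T_6 ≈ -339.25926.
Error ≈ -338.66667 − (-339.25926) ≈ 0.593.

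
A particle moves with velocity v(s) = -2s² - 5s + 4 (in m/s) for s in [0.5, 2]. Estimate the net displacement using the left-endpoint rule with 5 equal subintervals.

-6.42

Δs = (2 − 0.5)/5 = 0.3.
Left endpoints: 0.5, 0.8, 1.1, 1.4, 1.7.
v(0.5) = 1, v(0.8) = -1.28, v(1.1) = -3.92, v(1.4) = -6.92, v(1.7) = -10.28.
Sum = Δs · [v(0.5) + v(0.8) + v(1.1) + v(1.4) + v(1.7)].
Sum = -6.42.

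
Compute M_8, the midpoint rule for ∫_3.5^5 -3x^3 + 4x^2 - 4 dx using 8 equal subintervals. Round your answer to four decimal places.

-252.5526

Δx = (5 − 3.5)/8 = 0.1875.
Midpoints: 3.59375, 3.78125, 3.96875, 4.15625, 4.34375, 4.53125, 4.71875, 4.90625.
f(3.59375) = -3000897/32768, f(3.78125) = -3571707/32768, f(3.96875) = -4211709/32768, f(4.15625) = -4924791/32768, f(4.34375) = -5714841/32768, f(4.53125) = -6585747/32768, f(4.71875) = -7541397/32768, f(4.90625) = -8585679/32768.
Sum = Δx · [f(3.59375) + f(3.78125) + f(3.96875) + ...].
Sum ≈ -252.5526.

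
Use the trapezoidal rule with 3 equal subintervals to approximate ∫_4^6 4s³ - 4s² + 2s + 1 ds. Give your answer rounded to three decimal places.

Δs = (6 − 4)/3 = 2/3.
f(4) = 201, f(14/3) = 8903/27, f(16/3) = 13627/27, f(6) = 733.
T_3 = (Δs/2)·[f(s_0) + 2f(s_1) + 2f(s_2) + f(s_3)].
Sum ≈ 867.630.

867.630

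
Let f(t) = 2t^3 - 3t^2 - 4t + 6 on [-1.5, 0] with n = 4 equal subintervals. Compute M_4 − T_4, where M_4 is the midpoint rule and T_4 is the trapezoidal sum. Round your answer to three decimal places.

0.396

M_4 ≈ 7.72559.
T_4 ≈ 7.33008.
M_4 − T_4 ≈ 0.396.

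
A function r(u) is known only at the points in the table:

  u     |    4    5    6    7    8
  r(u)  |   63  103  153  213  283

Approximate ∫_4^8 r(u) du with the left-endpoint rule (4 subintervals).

Δu = 1.
Sum = 1·[63 + 103 + 153 + 213] = 532.

532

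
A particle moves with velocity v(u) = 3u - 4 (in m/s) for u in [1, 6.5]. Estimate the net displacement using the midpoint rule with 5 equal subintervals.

39.875

Δu = (6.5 − 1)/5 = 1.1.
Midpoints: 1.55, 2.65, 3.75, 4.85, 5.95.
v(1.55) = 0.65, v(2.65) = 3.95, v(3.75) = 7.25, v(4.85) = 10.55, v(5.95) = 13.85.
Sum = Δu · [v(1.55) + v(2.65) + v(3.75) + v(4.85) + v(5.95)].
Sum = 39.875.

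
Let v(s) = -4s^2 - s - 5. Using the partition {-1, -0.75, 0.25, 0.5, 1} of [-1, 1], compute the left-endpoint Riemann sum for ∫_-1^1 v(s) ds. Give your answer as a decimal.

Subinterval widths: 0.25, 1, 0.25, 0.5.
Left endpoints: -1, -0.75, 0.25, 0.5.
v(-1) = -8, v(-0.75) = -6.5, v(0.25) = -5.5, v(0.5) = -6.5.
Sum = Σ Δs_i · v(s_i).
Sum = -13.125.

-13.125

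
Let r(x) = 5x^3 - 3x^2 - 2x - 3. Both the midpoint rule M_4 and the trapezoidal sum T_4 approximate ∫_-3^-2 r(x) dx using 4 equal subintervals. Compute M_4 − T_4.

M_4 = -98.0390625.
T_4 = -98.671875.
M_4 − T_4 = 0.6328125.

0.6328125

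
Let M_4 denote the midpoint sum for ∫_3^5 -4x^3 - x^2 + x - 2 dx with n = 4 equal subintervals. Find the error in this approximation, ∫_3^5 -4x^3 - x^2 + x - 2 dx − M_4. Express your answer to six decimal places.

Exact integral: ∫_3^5 f(x) dx ≈ -572.66666667.
M_4 = -570.625.
Error ≈ -572.66666667 − (-570.625) ≈ -2.041667.

-2.041667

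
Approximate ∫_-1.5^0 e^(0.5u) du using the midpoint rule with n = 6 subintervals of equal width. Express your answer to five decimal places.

1.05458

Δu = (0 − (-1.5))/6 = 0.25.
Midpoints: -1.375, -1.125, -0.875, -0.625, -0.375, -0.125.
f(-1.375) ≈ 0.50283, f(-1.125) ≈ 0.56978, f(-0.875) ≈ 0.64565, f(-0.625) ≈ 0.73162, f(-0.375) ≈ 0.82903, f(-0.125) ≈ 0.93941.
Sum = Δu · [f(-1.375) + f(-1.125) + f(-0.875) + ...].
Sum ≈ 1.05458.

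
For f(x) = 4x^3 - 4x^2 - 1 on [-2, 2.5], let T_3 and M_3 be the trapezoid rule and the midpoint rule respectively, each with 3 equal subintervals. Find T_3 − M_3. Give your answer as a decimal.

T_3 = -14.625.
M_3 = -12.09375.
T_3 − M_3 = -2.53125.

-2.53125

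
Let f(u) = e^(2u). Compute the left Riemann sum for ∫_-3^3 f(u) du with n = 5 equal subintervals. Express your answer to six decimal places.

48.299218

Δu = (3 − (-3))/5 = 1.2.
Left endpoints: -3, -1.8, -0.6, 0.6, 1.8.
f(-3) ≈ 0.002479, f(-1.8) ≈ 0.027324, f(-0.6) ≈ 0.301194, f(0.6) ≈ 3.320117, f(1.8) ≈ 36.598234.
Sum = Δu · [f(-3) + f(-1.8) + f(-0.6) + f(0.6) + f(1.8)].
Sum ≈ 48.299218.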